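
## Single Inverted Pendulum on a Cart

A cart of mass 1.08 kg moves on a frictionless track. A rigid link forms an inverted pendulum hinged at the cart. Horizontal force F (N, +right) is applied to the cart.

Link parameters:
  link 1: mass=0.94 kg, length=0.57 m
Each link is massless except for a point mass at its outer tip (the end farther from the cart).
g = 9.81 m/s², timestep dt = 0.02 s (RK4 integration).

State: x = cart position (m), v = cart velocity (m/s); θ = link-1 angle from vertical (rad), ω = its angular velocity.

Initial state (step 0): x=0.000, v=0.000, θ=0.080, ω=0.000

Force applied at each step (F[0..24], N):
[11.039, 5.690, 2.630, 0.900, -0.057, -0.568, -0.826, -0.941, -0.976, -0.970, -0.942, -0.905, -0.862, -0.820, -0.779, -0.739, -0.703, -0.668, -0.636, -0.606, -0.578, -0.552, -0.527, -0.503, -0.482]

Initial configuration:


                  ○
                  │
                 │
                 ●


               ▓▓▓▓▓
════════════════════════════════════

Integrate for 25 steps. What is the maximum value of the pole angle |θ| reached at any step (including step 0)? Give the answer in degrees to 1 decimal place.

apply F[0]=+11.039 → step 1: x=0.002, v=0.190, θ=0.077, ω=-0.305
apply F[1]=+5.690 → step 2: x=0.007, v=0.283, θ=0.069, ω=-0.442
apply F[2]=+2.630 → step 3: x=0.013, v=0.320, θ=0.060, ω=-0.485
apply F[3]=+0.900 → step 4: x=0.019, v=0.328, θ=0.051, ω=-0.479
apply F[4]=-0.057 → step 5: x=0.026, v=0.319, θ=0.041, ω=-0.448
apply F[5]=-0.568 → step 6: x=0.032, v=0.302, θ=0.033, ω=-0.406
apply F[6]=-0.826 → step 7: x=0.038, v=0.282, θ=0.025, ω=-0.361
apply F[7]=-0.941 → step 8: x=0.043, v=0.261, θ=0.018, ω=-0.316
apply F[8]=-0.976 → step 9: x=0.048, v=0.240, θ=0.012, ω=-0.275
apply F[9]=-0.970 → step 10: x=0.053, v=0.220, θ=0.007, ω=-0.237
apply F[10]=-0.942 → step 11: x=0.057, v=0.202, θ=0.003, ω=-0.203
apply F[11]=-0.905 → step 12: x=0.061, v=0.185, θ=-0.001, ω=-0.173
apply F[12]=-0.862 → step 13: x=0.064, v=0.170, θ=-0.004, ω=-0.146
apply F[13]=-0.820 → step 14: x=0.068, v=0.155, θ=-0.007, ω=-0.123
apply F[14]=-0.779 → step 15: x=0.071, v=0.142, θ=-0.009, ω=-0.103
apply F[15]=-0.739 → step 16: x=0.073, v=0.130, θ=-0.011, ω=-0.085
apply F[16]=-0.703 → step 17: x=0.076, v=0.119, θ=-0.012, ω=-0.070
apply F[17]=-0.668 → step 18: x=0.078, v=0.109, θ=-0.014, ω=-0.056
apply F[18]=-0.636 → step 19: x=0.080, v=0.100, θ=-0.015, ω=-0.045
apply F[19]=-0.606 → step 20: x=0.082, v=0.091, θ=-0.015, ω=-0.035
apply F[20]=-0.578 → step 21: x=0.084, v=0.083, θ=-0.016, ω=-0.026
apply F[21]=-0.552 → step 22: x=0.085, v=0.075, θ=-0.016, ω=-0.018
apply F[22]=-0.527 → step 23: x=0.087, v=0.069, θ=-0.017, ω=-0.012
apply F[23]=-0.503 → step 24: x=0.088, v=0.062, θ=-0.017, ω=-0.006
apply F[24]=-0.482 → step 25: x=0.089, v=0.056, θ=-0.017, ω=-0.002
Max |angle| over trajectory = 0.080 rad = 4.6°.

Answer: 4.6°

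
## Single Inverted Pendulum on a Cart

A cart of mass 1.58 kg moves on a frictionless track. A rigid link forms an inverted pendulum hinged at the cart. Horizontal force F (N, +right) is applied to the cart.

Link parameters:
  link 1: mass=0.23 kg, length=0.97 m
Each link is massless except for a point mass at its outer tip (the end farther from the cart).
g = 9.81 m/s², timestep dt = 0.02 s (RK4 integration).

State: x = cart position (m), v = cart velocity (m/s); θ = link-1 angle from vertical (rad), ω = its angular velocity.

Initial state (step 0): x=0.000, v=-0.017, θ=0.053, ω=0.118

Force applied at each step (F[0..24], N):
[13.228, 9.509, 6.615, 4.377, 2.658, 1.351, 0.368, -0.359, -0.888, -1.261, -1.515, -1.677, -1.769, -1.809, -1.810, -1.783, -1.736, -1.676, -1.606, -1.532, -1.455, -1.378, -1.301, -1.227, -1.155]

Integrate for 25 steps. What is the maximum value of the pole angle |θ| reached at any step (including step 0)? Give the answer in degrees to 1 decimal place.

Answer: 3.1°

Derivation:
apply F[0]=+13.228 → step 1: x=0.001, v=0.149, θ=0.054, ω=-0.042
apply F[1]=+9.509 → step 2: x=0.005, v=0.268, θ=0.052, ω=-0.153
apply F[2]=+6.615 → step 3: x=0.012, v=0.350, θ=0.048, ω=-0.228
apply F[3]=+4.377 → step 4: x=0.019, v=0.404, θ=0.043, ω=-0.275
apply F[4]=+2.658 → step 5: x=0.028, v=0.437, θ=0.037, ω=-0.300
apply F[5]=+1.351 → step 6: x=0.036, v=0.453, θ=0.031, ω=-0.310
apply F[6]=+0.368 → step 7: x=0.046, v=0.457, θ=0.025, ω=-0.308
apply F[7]=-0.359 → step 8: x=0.055, v=0.451, θ=0.019, ω=-0.298
apply F[8]=-0.888 → step 9: x=0.064, v=0.440, θ=0.013, ω=-0.283
apply F[9]=-1.261 → step 10: x=0.072, v=0.423, θ=0.008, ω=-0.264
apply F[10]=-1.515 → step 11: x=0.080, v=0.404, θ=0.003, ω=-0.243
apply F[11]=-1.677 → step 12: x=0.088, v=0.383, θ=-0.002, ω=-0.221
apply F[12]=-1.769 → step 13: x=0.096, v=0.361, θ=-0.006, ω=-0.199
apply F[13]=-1.809 → step 14: x=0.103, v=0.338, θ=-0.010, ω=-0.177
apply F[14]=-1.810 → step 15: x=0.109, v=0.315, θ=-0.013, ω=-0.157
apply F[15]=-1.783 → step 16: x=0.115, v=0.293, θ=-0.016, ω=-0.137
apply F[16]=-1.736 → step 17: x=0.121, v=0.272, θ=-0.019, ω=-0.118
apply F[17]=-1.676 → step 18: x=0.126, v=0.251, θ=-0.021, ω=-0.101
apply F[18]=-1.606 → step 19: x=0.131, v=0.231, θ=-0.023, ω=-0.085
apply F[19]=-1.532 → step 20: x=0.136, v=0.213, θ=-0.024, ω=-0.071
apply F[20]=-1.455 → step 21: x=0.140, v=0.195, θ=-0.026, ω=-0.057
apply F[21]=-1.378 → step 22: x=0.143, v=0.178, θ=-0.027, ω=-0.046
apply F[22]=-1.301 → step 23: x=0.147, v=0.163, θ=-0.028, ω=-0.035
apply F[23]=-1.227 → step 24: x=0.150, v=0.148, θ=-0.028, ω=-0.025
apply F[24]=-1.155 → step 25: x=0.153, v=0.134, θ=-0.029, ω=-0.017
Max |angle| over trajectory = 0.054 rad = 3.1°.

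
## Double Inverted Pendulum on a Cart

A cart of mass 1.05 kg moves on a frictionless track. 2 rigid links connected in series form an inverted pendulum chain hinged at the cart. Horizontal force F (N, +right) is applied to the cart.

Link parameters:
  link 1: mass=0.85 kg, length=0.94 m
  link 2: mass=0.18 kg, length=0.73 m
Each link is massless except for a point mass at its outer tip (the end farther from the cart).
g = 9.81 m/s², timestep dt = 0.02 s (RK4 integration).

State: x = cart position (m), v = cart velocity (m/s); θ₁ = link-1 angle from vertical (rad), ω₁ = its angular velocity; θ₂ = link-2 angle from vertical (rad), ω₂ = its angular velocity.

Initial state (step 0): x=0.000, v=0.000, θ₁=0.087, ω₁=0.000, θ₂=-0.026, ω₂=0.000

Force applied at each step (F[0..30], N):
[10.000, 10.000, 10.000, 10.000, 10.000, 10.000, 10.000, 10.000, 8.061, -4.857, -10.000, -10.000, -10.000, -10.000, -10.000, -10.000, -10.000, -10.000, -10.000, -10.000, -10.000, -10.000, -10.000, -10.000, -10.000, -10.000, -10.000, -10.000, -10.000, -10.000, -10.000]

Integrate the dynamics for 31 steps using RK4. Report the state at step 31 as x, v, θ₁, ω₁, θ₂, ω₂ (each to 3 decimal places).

apply F[0]=+10.000 → step 1: x=0.002, v=0.173, θ₁=0.085, ω₁=-0.160, θ₂=-0.026, ω₂=-0.039
apply F[1]=+10.000 → step 2: x=0.007, v=0.346, θ₁=0.081, ω₁=-0.321, θ₂=-0.028, ω₂=-0.077
apply F[2]=+10.000 → step 3: x=0.016, v=0.521, θ₁=0.073, ω₁=-0.486, θ₂=-0.029, ω₂=-0.113
apply F[3]=+10.000 → step 4: x=0.028, v=0.698, θ₁=0.061, ω₁=-0.656, θ₂=-0.032, ω₂=-0.146
apply F[4]=+10.000 → step 5: x=0.044, v=0.879, θ₁=0.046, ω₁=-0.832, θ₂=-0.035, ω₂=-0.174
apply F[5]=+10.000 → step 6: x=0.063, v=1.062, θ₁=0.028, ω₁=-1.016, θ₂=-0.039, ω₂=-0.197
apply F[6]=+10.000 → step 7: x=0.086, v=1.250, θ₁=0.006, ω₁=-1.210, θ₂=-0.043, ω₂=-0.214
apply F[7]=+10.000 → step 8: x=0.113, v=1.441, θ₁=-0.021, ω₁=-1.414, θ₂=-0.047, ω₂=-0.224
apply F[8]=+8.061 → step 9: x=0.143, v=1.600, θ₁=-0.051, ω₁=-1.589, θ₂=-0.052, ω₂=-0.228
apply F[9]=-4.857 → step 10: x=0.175, v=1.518, θ₁=-0.082, ω₁=-1.516, θ₂=-0.057, ω₂=-0.225
apply F[10]=-10.000 → step 11: x=0.203, v=1.344, θ₁=-0.110, ω₁=-1.353, θ₂=-0.061, ω₂=-0.214
apply F[11]=-10.000 → step 12: x=0.228, v=1.175, θ₁=-0.136, ω₁=-1.204, θ₂=-0.065, ω₂=-0.195
apply F[12]=-10.000 → step 13: x=0.250, v=1.013, θ₁=-0.159, ω₁=-1.067, θ₂=-0.069, ω₂=-0.169
apply F[13]=-10.000 → step 14: x=0.269, v=0.855, θ₁=-0.179, ω₁=-0.942, θ₂=-0.072, ω₂=-0.137
apply F[14]=-10.000 → step 15: x=0.284, v=0.703, θ₁=-0.196, ω₁=-0.826, θ₂=-0.074, ω₂=-0.097
apply F[15]=-10.000 → step 16: x=0.297, v=0.554, θ₁=-0.212, ω₁=-0.720, θ₂=-0.076, ω₂=-0.052
apply F[16]=-10.000 → step 17: x=0.307, v=0.409, θ₁=-0.225, ω₁=-0.621, θ₂=-0.076, ω₂=-0.002
apply F[17]=-10.000 → step 18: x=0.313, v=0.267, θ₁=-0.237, ω₁=-0.529, θ₂=-0.076, ω₂=0.053
apply F[18]=-10.000 → step 19: x=0.317, v=0.128, θ₁=-0.246, ω₁=-0.444, θ₂=-0.074, ω₂=0.113
apply F[19]=-10.000 → step 20: x=0.318, v=-0.009, θ₁=-0.254, ω₁=-0.363, θ₂=-0.071, ω₂=0.178
apply F[20]=-10.000 → step 21: x=0.317, v=-0.145, θ₁=-0.261, ω₁=-0.286, θ₂=-0.067, ω₂=0.247
apply F[21]=-10.000 → step 22: x=0.313, v=-0.279, θ₁=-0.266, ω₁=-0.212, θ₂=-0.061, ω₂=0.319
apply F[22]=-10.000 → step 23: x=0.306, v=-0.412, θ₁=-0.269, ω₁=-0.141, θ₂=-0.054, ω₂=0.396
apply F[23]=-10.000 → step 24: x=0.296, v=-0.544, θ₁=-0.272, ω₁=-0.072, θ₂=-0.045, ω₂=0.476
apply F[24]=-10.000 → step 25: x=0.284, v=-0.676, θ₁=-0.272, ω₁=-0.003, θ₂=-0.035, ω₂=0.561
apply F[25]=-10.000 → step 26: x=0.269, v=-0.808, θ₁=-0.272, ω₁=0.065, θ₂=-0.023, ω₂=0.649
apply F[26]=-10.000 → step 27: x=0.252, v=-0.941, θ₁=-0.270, ω₁=0.133, θ₂=-0.009, ω₂=0.741
apply F[27]=-10.000 → step 28: x=0.232, v=-1.075, θ₁=-0.266, ω₁=0.203, θ₂=0.007, ω₂=0.837
apply F[28]=-10.000 → step 29: x=0.209, v=-1.209, θ₁=-0.262, ω₁=0.274, θ₂=0.025, ω₂=0.937
apply F[29]=-10.000 → step 30: x=0.183, v=-1.345, θ₁=-0.255, ω₁=0.348, θ₂=0.044, ω₂=1.041
apply F[30]=-10.000 → step 31: x=0.155, v=-1.483, θ₁=-0.248, ω₁=0.425, θ₂=0.066, ω₂=1.148

Answer: x=0.155, v=-1.483, θ₁=-0.248, ω₁=0.425, θ₂=0.066, ω₂=1.148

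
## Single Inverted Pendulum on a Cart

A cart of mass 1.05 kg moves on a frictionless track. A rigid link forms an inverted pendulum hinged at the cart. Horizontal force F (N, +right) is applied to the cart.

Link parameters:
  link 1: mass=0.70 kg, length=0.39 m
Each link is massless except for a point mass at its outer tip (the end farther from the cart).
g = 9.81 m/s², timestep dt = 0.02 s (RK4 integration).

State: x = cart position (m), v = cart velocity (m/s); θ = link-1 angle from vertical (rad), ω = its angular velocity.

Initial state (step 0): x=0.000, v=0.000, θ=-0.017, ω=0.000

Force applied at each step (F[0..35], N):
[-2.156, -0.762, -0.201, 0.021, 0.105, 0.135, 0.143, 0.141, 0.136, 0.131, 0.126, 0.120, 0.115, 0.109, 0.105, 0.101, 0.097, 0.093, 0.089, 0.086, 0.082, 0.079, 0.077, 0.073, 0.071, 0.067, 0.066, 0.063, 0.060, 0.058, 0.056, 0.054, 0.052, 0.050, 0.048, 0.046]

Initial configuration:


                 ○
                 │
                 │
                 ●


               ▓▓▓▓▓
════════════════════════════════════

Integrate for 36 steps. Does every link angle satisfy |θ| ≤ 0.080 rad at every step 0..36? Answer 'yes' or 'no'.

Answer: yes

Derivation:
apply F[0]=-2.156 → step 1: x=-0.000, v=-0.039, θ=-0.016, ω=0.091
apply F[1]=-0.762 → step 2: x=-0.001, v=-0.051, θ=-0.014, ω=0.116
apply F[2]=-0.201 → step 3: x=-0.002, v=-0.054, θ=-0.012, ω=0.115
apply F[3]=+0.021 → step 4: x=-0.003, v=-0.052, θ=-0.010, ω=0.105
apply F[4]=+0.105 → step 5: x=-0.004, v=-0.049, θ=-0.008, ω=0.093
apply F[5]=+0.135 → step 6: x=-0.005, v=-0.045, θ=-0.006, ω=0.080
apply F[6]=+0.143 → step 7: x=-0.006, v=-0.042, θ=-0.004, ω=0.069
apply F[7]=+0.141 → step 8: x=-0.007, v=-0.039, θ=-0.003, ω=0.059
apply F[8]=+0.136 → step 9: x=-0.008, v=-0.036, θ=-0.002, ω=0.051
apply F[9]=+0.131 → step 10: x=-0.008, v=-0.033, θ=-0.001, ω=0.043
apply F[10]=+0.126 → step 11: x=-0.009, v=-0.031, θ=-0.000, ω=0.036
apply F[11]=+0.120 → step 12: x=-0.010, v=-0.028, θ=0.000, ω=0.031
apply F[12]=+0.115 → step 13: x=-0.010, v=-0.026, θ=0.001, ω=0.026
apply F[13]=+0.109 → step 14: x=-0.011, v=-0.024, θ=0.001, ω=0.021
apply F[14]=+0.105 → step 15: x=-0.011, v=-0.023, θ=0.002, ω=0.018
apply F[15]=+0.101 → step 16: x=-0.012, v=-0.021, θ=0.002, ω=0.014
apply F[16]=+0.097 → step 17: x=-0.012, v=-0.019, θ=0.002, ω=0.012
apply F[17]=+0.093 → step 18: x=-0.012, v=-0.018, θ=0.003, ω=0.009
apply F[18]=+0.089 → step 19: x=-0.013, v=-0.017, θ=0.003, ω=0.007
apply F[19]=+0.086 → step 20: x=-0.013, v=-0.015, θ=0.003, ω=0.005
apply F[20]=+0.082 → step 21: x=-0.013, v=-0.014, θ=0.003, ω=0.004
apply F[21]=+0.079 → step 22: x=-0.014, v=-0.013, θ=0.003, ω=0.003
apply F[22]=+0.077 → step 23: x=-0.014, v=-0.012, θ=0.003, ω=0.001
apply F[23]=+0.073 → step 24: x=-0.014, v=-0.011, θ=0.003, ω=0.000
apply F[24]=+0.071 → step 25: x=-0.014, v=-0.010, θ=0.003, ω=-0.000
apply F[25]=+0.067 → step 26: x=-0.015, v=-0.009, θ=0.003, ω=-0.001
apply F[26]=+0.066 → step 27: x=-0.015, v=-0.008, θ=0.003, ω=-0.002
apply F[27]=+0.063 → step 28: x=-0.015, v=-0.008, θ=0.003, ω=-0.002
apply F[28]=+0.060 → step 29: x=-0.015, v=-0.007, θ=0.003, ω=-0.002
apply F[29]=+0.058 → step 30: x=-0.015, v=-0.006, θ=0.003, ω=-0.003
apply F[30]=+0.056 → step 31: x=-0.015, v=-0.005, θ=0.003, ω=-0.003
apply F[31]=+0.054 → step 32: x=-0.015, v=-0.005, θ=0.003, ω=-0.003
apply F[32]=+0.052 → step 33: x=-0.015, v=-0.004, θ=0.003, ω=-0.003
apply F[33]=+0.050 → step 34: x=-0.015, v=-0.004, θ=0.003, ω=-0.004
apply F[34]=+0.048 → step 35: x=-0.016, v=-0.003, θ=0.003, ω=-0.004
apply F[35]=+0.046 → step 36: x=-0.016, v=-0.002, θ=0.003, ω=-0.004
Max |angle| over trajectory = 0.017 rad; bound = 0.080 → within bound.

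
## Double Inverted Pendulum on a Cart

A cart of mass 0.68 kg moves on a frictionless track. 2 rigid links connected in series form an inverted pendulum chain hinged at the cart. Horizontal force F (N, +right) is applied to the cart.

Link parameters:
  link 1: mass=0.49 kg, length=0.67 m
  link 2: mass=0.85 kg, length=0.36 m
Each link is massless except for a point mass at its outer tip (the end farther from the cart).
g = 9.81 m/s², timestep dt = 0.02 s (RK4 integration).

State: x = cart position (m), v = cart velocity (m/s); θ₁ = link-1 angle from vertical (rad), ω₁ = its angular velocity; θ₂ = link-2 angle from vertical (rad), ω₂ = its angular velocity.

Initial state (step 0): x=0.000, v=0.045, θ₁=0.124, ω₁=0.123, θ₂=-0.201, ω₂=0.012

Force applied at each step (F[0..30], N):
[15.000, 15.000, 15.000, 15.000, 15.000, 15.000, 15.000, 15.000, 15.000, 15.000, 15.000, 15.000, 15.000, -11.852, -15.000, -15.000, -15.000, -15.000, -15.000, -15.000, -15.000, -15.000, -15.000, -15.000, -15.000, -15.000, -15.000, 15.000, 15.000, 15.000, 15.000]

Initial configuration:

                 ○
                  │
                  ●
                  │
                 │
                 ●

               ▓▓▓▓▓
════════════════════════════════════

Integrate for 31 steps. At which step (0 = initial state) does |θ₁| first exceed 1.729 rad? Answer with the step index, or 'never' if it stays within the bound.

Answer: 22

Derivation:
apply F[0]=+15.000 → step 1: x=0.005, v=0.436, θ₁=0.123, ω₁=-0.258, θ₂=-0.206, ω₂=-0.489
apply F[1]=+15.000 → step 2: x=0.017, v=0.831, θ₁=0.114, ω₁=-0.651, θ₂=-0.221, ω₂=-0.982
apply F[2]=+15.000 → step 3: x=0.038, v=1.233, θ₁=0.096, ω₁=-1.070, θ₂=-0.245, ω₂=-1.449
apply F[3]=+15.000 → step 4: x=0.067, v=1.647, θ₁=0.070, ω₁=-1.533, θ₂=-0.278, ω₂=-1.869
apply F[4]=+15.000 → step 5: x=0.104, v=2.074, θ₁=0.035, ω₁=-2.055, θ₂=-0.319, ω₂=-2.210
apply F[5]=+15.000 → step 6: x=0.150, v=2.513, θ₁=-0.012, ω₁=-2.646, θ₂=-0.366, ω₂=-2.437
apply F[6]=+15.000 → step 7: x=0.205, v=2.956, θ₁=-0.072, ω₁=-3.310, θ₂=-0.416, ω₂=-2.508
apply F[7]=+15.000 → step 8: x=0.268, v=3.386, θ₁=-0.145, ω₁=-4.032, θ₂=-0.465, ω₂=-2.388
apply F[8]=+15.000 → step 9: x=0.340, v=3.774, θ₁=-0.233, ω₁=-4.767, θ₂=-0.510, ω₂=-2.075
apply F[9]=+15.000 → step 10: x=0.418, v=4.082, θ₁=-0.335, ω₁=-5.442, θ₂=-0.547, ω₂=-1.636
apply F[10]=+15.000 → step 11: x=0.502, v=4.278, θ₁=-0.450, ω₁=-5.966, θ₂=-0.575, ω₂=-1.223
apply F[11]=+15.000 → step 12: x=0.589, v=4.359, θ₁=-0.573, ω₁=-6.288, θ₂=-0.597, ω₂=-1.009
apply F[12]=+15.000 → step 13: x=0.676, v=4.350, θ₁=-0.700, ω₁=-6.424, θ₂=-0.618, ω₂=-1.092
apply F[13]=-11.852 → step 14: x=0.758, v=3.900, θ₁=-0.825, ω₁=-6.114, θ₂=-0.640, ω₂=-1.166
apply F[14]=-15.000 → step 15: x=0.832, v=3.443, θ₁=-0.945, ω₁=-5.901, θ₂=-0.664, ω₂=-1.182
apply F[15]=-15.000 → step 16: x=0.896, v=3.011, θ₁=-1.062, ω₁=-5.803, θ₂=-0.687, ω₂=-1.169
apply F[16]=-15.000 → step 17: x=0.952, v=2.586, θ₁=-1.178, ω₁=-5.795, θ₂=-0.710, ω₂=-1.140
apply F[17]=-15.000 → step 18: x=1.000, v=2.158, θ₁=-1.294, ω₁=-5.865, θ₂=-0.733, ω₂=-1.115
apply F[18]=-15.000 → step 19: x=1.039, v=1.715, θ₁=-1.413, ω₁=-6.003, θ₂=-0.755, ω₂=-1.118
apply F[19]=-15.000 → step 20: x=1.068, v=1.250, θ₁=-1.535, ω₁=-6.205, θ₂=-0.778, ω₂=-1.179
apply F[20]=-15.000 → step 21: x=1.088, v=0.754, θ₁=-1.661, ω₁=-6.475, θ₂=-0.803, ω₂=-1.331
apply F[21]=-15.000 → step 22: x=1.098, v=0.220, θ₁=-1.794, ω₁=-6.818, θ₂=-0.832, ω₂=-1.620
apply F[22]=-15.000 → step 23: x=1.097, v=-0.362, θ₁=-1.935, ω₁=-7.243, θ₂=-0.869, ω₂=-2.104
apply F[23]=-15.000 → step 24: x=1.083, v=-1.003, θ₁=-2.085, ω₁=-7.763, θ₂=-0.918, ω₂=-2.869
apply F[24]=-15.000 → step 25: x=1.056, v=-1.711, θ₁=-2.246, ω₁=-8.384, θ₂=-0.987, ω₂=-4.038
apply F[25]=-15.000 → step 26: x=1.014, v=-2.490, θ₁=-2.420, ω₁=-9.083, θ₂=-1.084, ω₂=-5.784
apply F[26]=-15.000 → step 27: x=0.956, v=-3.322, θ₁=-2.609, ω₁=-9.755, θ₂=-1.223, ω₂=-8.320
apply F[27]=+15.000 → step 28: x=0.889, v=-3.333, θ₁=-2.797, ω₁=-8.909, θ₂=-1.430, ω₂=-12.364
apply F[28]=+15.000 → step 29: x=0.824, v=-3.154, θ₁=-2.959, ω₁=-7.050, θ₂=-1.716, ω₂=-16.153
apply F[29]=+15.000 → step 30: x=0.764, v=-2.841, θ₁=-3.072, ω₁=-4.092, θ₂=-2.075, ω₂=-19.880
apply F[30]=+15.000 → step 31: x=0.711, v=-2.478, θ₁=-3.114, ω₁=0.121, θ₂=-2.521, ω₂=-25.232
|θ₁| = 1.794 > 1.729 first at step 22.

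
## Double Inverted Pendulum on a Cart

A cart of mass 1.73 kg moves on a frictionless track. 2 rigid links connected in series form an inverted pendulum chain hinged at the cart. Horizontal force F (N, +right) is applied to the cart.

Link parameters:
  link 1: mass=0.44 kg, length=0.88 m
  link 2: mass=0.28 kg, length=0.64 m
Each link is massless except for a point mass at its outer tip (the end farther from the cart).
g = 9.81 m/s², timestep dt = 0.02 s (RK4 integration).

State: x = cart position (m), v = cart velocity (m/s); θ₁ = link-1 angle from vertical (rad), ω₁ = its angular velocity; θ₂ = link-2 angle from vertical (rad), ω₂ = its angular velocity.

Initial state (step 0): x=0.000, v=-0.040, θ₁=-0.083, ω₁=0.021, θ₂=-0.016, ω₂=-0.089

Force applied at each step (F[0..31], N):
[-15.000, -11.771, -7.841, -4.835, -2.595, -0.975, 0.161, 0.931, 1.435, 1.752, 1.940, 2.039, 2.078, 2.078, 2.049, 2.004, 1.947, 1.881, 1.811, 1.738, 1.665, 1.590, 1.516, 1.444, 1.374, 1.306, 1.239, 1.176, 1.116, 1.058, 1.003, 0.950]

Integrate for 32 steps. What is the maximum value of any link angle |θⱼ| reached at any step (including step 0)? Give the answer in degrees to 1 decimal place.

apply F[0]=-15.000 → step 1: x=-0.002, v=-0.206, θ₁=-0.081, ω₁=0.181, θ₂=-0.017, ω₂=-0.054
apply F[1]=-11.771 → step 2: x=-0.008, v=-0.336, θ₁=-0.076, ω₁=0.301, θ₂=-0.018, ω₂=-0.022
apply F[2]=-7.841 → step 3: x=-0.015, v=-0.420, θ₁=-0.069, ω₁=0.373, θ₂=-0.018, ω₂=0.005
apply F[3]=-4.835 → step 4: x=-0.024, v=-0.471, θ₁=-0.062, ω₁=0.409, θ₂=-0.018, ω₂=0.029
apply F[4]=-2.595 → step 5: x=-0.034, v=-0.496, θ₁=-0.053, ω₁=0.419, θ₂=-0.017, ω₂=0.049
apply F[5]=-0.975 → step 6: x=-0.044, v=-0.504, θ₁=-0.045, ω₁=0.412, θ₂=-0.016, ω₂=0.065
apply F[6]=+0.161 → step 7: x=-0.054, v=-0.498, θ₁=-0.037, ω₁=0.394, θ₂=-0.015, ω₂=0.078
apply F[7]=+0.931 → step 8: x=-0.064, v=-0.485, θ₁=-0.029, ω₁=0.368, θ₂=-0.013, ω₂=0.087
apply F[8]=+1.435 → step 9: x=-0.073, v=-0.466, θ₁=-0.022, ω₁=0.339, θ₂=-0.011, ω₂=0.094
apply F[9]=+1.752 → step 10: x=-0.082, v=-0.444, θ₁=-0.016, ω₁=0.309, θ₂=-0.009, ω₂=0.098
apply F[10]=+1.940 → step 11: x=-0.091, v=-0.421, θ₁=-0.010, ω₁=0.279, θ₂=-0.007, ω₂=0.101
apply F[11]=+2.039 → step 12: x=-0.099, v=-0.397, θ₁=-0.005, ω₁=0.250, θ₂=-0.005, ω₂=0.101
apply F[12]=+2.078 → step 13: x=-0.107, v=-0.373, θ₁=0.000, ω₁=0.222, θ₂=-0.003, ω₂=0.100
apply F[13]=+2.078 → step 14: x=-0.114, v=-0.349, θ₁=0.004, ω₁=0.196, θ₂=-0.001, ω₂=0.098
apply F[14]=+2.049 → step 15: x=-0.121, v=-0.326, θ₁=0.008, ω₁=0.172, θ₂=0.001, ω₂=0.095
apply F[15]=+2.004 → step 16: x=-0.127, v=-0.303, θ₁=0.011, ω₁=0.150, θ₂=0.003, ω₂=0.091
apply F[16]=+1.947 → step 17: x=-0.133, v=-0.282, θ₁=0.014, ω₁=0.130, θ₂=0.004, ω₂=0.086
apply F[17]=+1.881 → step 18: x=-0.139, v=-0.261, θ₁=0.016, ω₁=0.111, θ₂=0.006, ω₂=0.081
apply F[18]=+1.811 → step 19: x=-0.144, v=-0.242, θ₁=0.018, ω₁=0.094, θ₂=0.008, ω₂=0.076
apply F[19]=+1.738 → step 20: x=-0.148, v=-0.223, θ₁=0.020, ω₁=0.079, θ₂=0.009, ω₂=0.070
apply F[20]=+1.665 → step 21: x=-0.153, v=-0.206, θ₁=0.022, ω₁=0.066, θ₂=0.010, ω₂=0.065
apply F[21]=+1.590 → step 22: x=-0.156, v=-0.189, θ₁=0.023, ω₁=0.053, θ₂=0.012, ω₂=0.059
apply F[22]=+1.516 → step 23: x=-0.160, v=-0.173, θ₁=0.024, ω₁=0.042, θ₂=0.013, ω₂=0.053
apply F[23]=+1.444 → step 24: x=-0.163, v=-0.159, θ₁=0.024, ω₁=0.032, θ₂=0.014, ω₂=0.048
apply F[24]=+1.374 → step 25: x=-0.166, v=-0.145, θ₁=0.025, ω₁=0.024, θ₂=0.015, ω₂=0.043
apply F[25]=+1.306 → step 26: x=-0.169, v=-0.132, θ₁=0.025, ω₁=0.016, θ₂=0.015, ω₂=0.038
apply F[26]=+1.239 → step 27: x=-0.172, v=-0.120, θ₁=0.026, ω₁=0.009, θ₂=0.016, ω₂=0.033
apply F[27]=+1.176 → step 28: x=-0.174, v=-0.108, θ₁=0.026, ω₁=0.003, θ₂=0.017, ω₂=0.028
apply F[28]=+1.116 → step 29: x=-0.176, v=-0.097, θ₁=0.026, ω₁=-0.002, θ₂=0.017, ω₂=0.024
apply F[29]=+1.058 → step 30: x=-0.178, v=-0.087, θ₁=0.026, ω₁=-0.007, θ₂=0.018, ω₂=0.019
apply F[30]=+1.003 → step 31: x=-0.180, v=-0.078, θ₁=0.026, ω₁=-0.011, θ₂=0.018, ω₂=0.015
apply F[31]=+0.950 → step 32: x=-0.181, v=-0.069, θ₁=0.025, ω₁=-0.014, θ₂=0.018, ω₂=0.012
Max |angle| over trajectory = 0.083 rad = 4.8°.

Answer: 4.8°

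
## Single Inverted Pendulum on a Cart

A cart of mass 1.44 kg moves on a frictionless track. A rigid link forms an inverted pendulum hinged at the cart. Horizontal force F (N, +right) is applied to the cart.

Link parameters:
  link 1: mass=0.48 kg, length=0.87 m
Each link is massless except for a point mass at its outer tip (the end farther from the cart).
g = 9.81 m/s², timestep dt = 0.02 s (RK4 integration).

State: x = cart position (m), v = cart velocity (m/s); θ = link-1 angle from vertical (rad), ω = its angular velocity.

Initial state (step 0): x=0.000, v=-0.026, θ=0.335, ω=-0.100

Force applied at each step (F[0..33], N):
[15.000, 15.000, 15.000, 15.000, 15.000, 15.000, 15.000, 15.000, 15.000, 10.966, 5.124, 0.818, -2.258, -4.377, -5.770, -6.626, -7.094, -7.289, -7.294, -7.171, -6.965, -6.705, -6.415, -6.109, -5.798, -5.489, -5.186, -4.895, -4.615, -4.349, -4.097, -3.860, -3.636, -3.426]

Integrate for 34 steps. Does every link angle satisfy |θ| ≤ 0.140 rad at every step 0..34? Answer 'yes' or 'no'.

apply F[0]=+15.000 → step 1: x=0.001, v=0.156, θ=0.332, ω=-0.223
apply F[1]=+15.000 → step 2: x=0.006, v=0.338, θ=0.326, ω=-0.349
apply F[2]=+15.000 → step 3: x=0.015, v=0.521, θ=0.318, ω=-0.477
apply F[3]=+15.000 → step 4: x=0.027, v=0.705, θ=0.307, ω=-0.609
apply F[4]=+15.000 → step 5: x=0.043, v=0.890, θ=0.293, ω=-0.745
apply F[5]=+15.000 → step 6: x=0.063, v=1.077, θ=0.277, ω=-0.888
apply F[6]=+15.000 → step 7: x=0.086, v=1.265, θ=0.258, ω=-1.037
apply F[7]=+15.000 → step 8: x=0.113, v=1.456, θ=0.236, ω=-1.195
apply F[8]=+15.000 → step 9: x=0.144, v=1.649, θ=0.210, ω=-1.361
apply F[9]=+10.966 → step 10: x=0.179, v=1.790, θ=0.182, ω=-1.475
apply F[10]=+5.124 → step 11: x=0.215, v=1.852, θ=0.152, ω=-1.508
apply F[11]=+0.818 → step 12: x=0.252, v=1.856, θ=0.122, ω=-1.482
apply F[12]=-2.258 → step 13: x=0.289, v=1.819, θ=0.093, ω=-1.416
apply F[13]=-4.377 → step 14: x=0.325, v=1.754, θ=0.066, ω=-1.324
apply F[14]=-5.770 → step 15: x=0.359, v=1.671, θ=0.040, ω=-1.217
apply F[15]=-6.626 → step 16: x=0.391, v=1.577, θ=0.017, ω=-1.103
apply F[16]=-7.094 → step 17: x=0.422, v=1.479, θ=-0.004, ω=-0.988
apply F[17]=-7.289 → step 18: x=0.451, v=1.378, θ=-0.022, ω=-0.875
apply F[18]=-7.294 → step 19: x=0.477, v=1.279, θ=-0.039, ω=-0.768
apply F[19]=-7.171 → step 20: x=0.502, v=1.182, θ=-0.053, ω=-0.667
apply F[20]=-6.965 → step 21: x=0.524, v=1.089, θ=-0.066, ω=-0.574
apply F[21]=-6.705 → step 22: x=0.545, v=1.001, θ=-0.076, ω=-0.489
apply F[22]=-6.415 → step 23: x=0.564, v=0.917, θ=-0.085, ω=-0.411
apply F[23]=-6.109 → step 24: x=0.582, v=0.838, θ=-0.093, ω=-0.341
apply F[24]=-5.798 → step 25: x=0.598, v=0.764, θ=-0.099, ω=-0.278
apply F[25]=-5.489 → step 26: x=0.613, v=0.695, θ=-0.104, ω=-0.221
apply F[26]=-5.186 → step 27: x=0.626, v=0.630, θ=-0.108, ω=-0.171
apply F[27]=-4.895 → step 28: x=0.638, v=0.569, θ=-0.111, ω=-0.126
apply F[28]=-4.615 → step 29: x=0.649, v=0.512, θ=-0.113, ω=-0.087
apply F[29]=-4.349 → step 30: x=0.658, v=0.460, θ=-0.114, ω=-0.052
apply F[30]=-4.097 → step 31: x=0.667, v=0.410, θ=-0.115, ω=-0.022
apply F[31]=-3.860 → step 32: x=0.675, v=0.364, θ=-0.115, ω=0.005
apply F[32]=-3.636 → step 33: x=0.682, v=0.322, θ=-0.115, ω=0.028
apply F[33]=-3.426 → step 34: x=0.688, v=0.282, θ=-0.114, ω=0.048
Max |angle| over trajectory = 0.335 rad; bound = 0.140 → exceeded.

Answer: no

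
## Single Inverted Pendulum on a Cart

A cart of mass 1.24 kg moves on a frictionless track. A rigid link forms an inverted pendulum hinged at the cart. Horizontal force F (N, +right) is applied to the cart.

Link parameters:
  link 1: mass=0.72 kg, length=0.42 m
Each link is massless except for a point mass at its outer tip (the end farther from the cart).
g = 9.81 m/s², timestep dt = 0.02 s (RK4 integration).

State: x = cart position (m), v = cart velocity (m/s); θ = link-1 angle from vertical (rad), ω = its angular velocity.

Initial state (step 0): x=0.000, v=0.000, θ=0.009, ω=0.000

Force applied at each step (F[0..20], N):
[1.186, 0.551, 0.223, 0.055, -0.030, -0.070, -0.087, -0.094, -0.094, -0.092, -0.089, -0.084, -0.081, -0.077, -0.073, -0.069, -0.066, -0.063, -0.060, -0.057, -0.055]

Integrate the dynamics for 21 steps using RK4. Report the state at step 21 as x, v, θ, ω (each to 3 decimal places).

apply F[0]=+1.186 → step 1: x=0.000, v=0.018, θ=0.009, ω=-0.039
apply F[1]=+0.551 → step 2: x=0.001, v=0.026, θ=0.008, ω=-0.054
apply F[2]=+0.223 → step 3: x=0.001, v=0.029, θ=0.007, ω=-0.057
apply F[3]=+0.055 → step 4: x=0.002, v=0.029, θ=0.005, ω=-0.055
apply F[4]=-0.030 → step 5: x=0.002, v=0.028, θ=0.004, ω=-0.050
apply F[5]=-0.070 → step 6: x=0.003, v=0.026, θ=0.003, ω=-0.045
apply F[6]=-0.087 → step 7: x=0.003, v=0.025, θ=0.003, ω=-0.039
apply F[7]=-0.094 → step 8: x=0.004, v=0.023, θ=0.002, ω=-0.034
apply F[8]=-0.094 → step 9: x=0.004, v=0.021, θ=0.001, ω=-0.029
apply F[9]=-0.092 → step 10: x=0.005, v=0.020, θ=0.001, ω=-0.025
apply F[10]=-0.089 → step 11: x=0.005, v=0.018, θ=0.000, ω=-0.021
apply F[11]=-0.084 → step 12: x=0.005, v=0.017, θ=-0.000, ω=-0.018
apply F[12]=-0.081 → step 13: x=0.006, v=0.016, θ=-0.000, ω=-0.015
apply F[13]=-0.077 → step 14: x=0.006, v=0.014, θ=-0.001, ω=-0.013
apply F[14]=-0.073 → step 15: x=0.006, v=0.013, θ=-0.001, ω=-0.010
apply F[15]=-0.069 → step 16: x=0.007, v=0.012, θ=-0.001, ω=-0.009
apply F[16]=-0.066 → step 17: x=0.007, v=0.011, θ=-0.001, ω=-0.007
apply F[17]=-0.063 → step 18: x=0.007, v=0.011, θ=-0.001, ω=-0.006
apply F[18]=-0.060 → step 19: x=0.007, v=0.010, θ=-0.002, ω=-0.004
apply F[19]=-0.057 → step 20: x=0.007, v=0.009, θ=-0.002, ω=-0.003
apply F[20]=-0.055 → step 21: x=0.008, v=0.008, θ=-0.002, ω=-0.002

Answer: x=0.008, v=0.008, θ=-0.002, ω=-0.002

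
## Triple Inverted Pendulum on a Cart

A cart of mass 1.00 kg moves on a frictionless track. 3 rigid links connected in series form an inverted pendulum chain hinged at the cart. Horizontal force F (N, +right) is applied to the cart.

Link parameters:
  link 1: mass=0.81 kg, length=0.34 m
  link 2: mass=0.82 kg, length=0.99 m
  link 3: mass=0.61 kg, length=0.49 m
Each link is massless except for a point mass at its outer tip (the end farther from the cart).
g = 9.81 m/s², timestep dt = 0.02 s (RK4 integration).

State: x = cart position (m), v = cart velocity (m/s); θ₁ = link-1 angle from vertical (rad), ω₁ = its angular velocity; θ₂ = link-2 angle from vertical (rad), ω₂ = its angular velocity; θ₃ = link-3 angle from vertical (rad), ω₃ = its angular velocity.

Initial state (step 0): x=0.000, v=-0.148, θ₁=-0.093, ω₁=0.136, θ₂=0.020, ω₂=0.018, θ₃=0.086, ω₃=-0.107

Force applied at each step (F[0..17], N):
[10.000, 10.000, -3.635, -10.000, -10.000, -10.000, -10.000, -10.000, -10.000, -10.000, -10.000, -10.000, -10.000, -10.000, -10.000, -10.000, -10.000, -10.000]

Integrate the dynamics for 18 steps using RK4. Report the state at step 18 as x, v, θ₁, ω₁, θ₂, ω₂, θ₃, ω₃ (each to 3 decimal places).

apply F[0]=+10.000 → step 1: x=-0.001, v=0.087, θ₁=-0.099, ω₁=-0.707, θ₂=0.021, ω₂=0.064, θ₃=0.084, ω₃=-0.069
apply F[1]=+10.000 → step 2: x=0.004, v=0.325, θ₁=-0.121, ω₁=-1.567, θ₂=0.023, ω₂=0.113, θ₃=0.083, ω₃=-0.035
apply F[2]=-3.635 → step 3: x=0.010, v=0.305, θ₁=-0.154, ω₁=-1.727, θ₂=0.025, ω₂=0.182, θ₃=0.083, ω₃=0.001
apply F[3]=-10.000 → step 4: x=0.015, v=0.174, θ₁=-0.188, ω₁=-1.631, θ₂=0.030, ω₂=0.275, θ₃=0.083, ω₃=0.036
apply F[4]=-10.000 → step 5: x=0.017, v=0.056, θ₁=-0.220, ω₁=-1.617, θ₂=0.037, ω₂=0.386, θ₃=0.084, ω₃=0.067
apply F[5]=-10.000 → step 6: x=0.017, v=-0.054, θ₁=-0.253, ω₁=-1.672, θ₂=0.046, ω₂=0.512, θ₃=0.086, ω₃=0.093
apply F[6]=-10.000 → step 7: x=0.015, v=-0.156, θ₁=-0.287, ω₁=-1.785, θ₂=0.057, ω₂=0.652, θ₃=0.088, ω₃=0.112
apply F[7]=-10.000 → step 8: x=0.011, v=-0.254, θ₁=-0.324, ω₁=-1.942, θ₂=0.072, ω₂=0.803, θ₃=0.090, ω₃=0.125
apply F[8]=-10.000 → step 9: x=0.005, v=-0.350, θ₁=-0.365, ω₁=-2.130, θ₂=0.089, ω₂=0.961, θ₃=0.093, ω₃=0.130
apply F[9]=-10.000 → step 10: x=-0.003, v=-0.445, θ₁=-0.410, ω₁=-2.335, θ₂=0.110, ω₂=1.122, θ₃=0.095, ω₃=0.128
apply F[10]=-10.000 → step 11: x=-0.013, v=-0.542, θ₁=-0.459, ω₁=-2.543, θ₂=0.134, ω₂=1.285, θ₃=0.098, ω₃=0.121
apply F[11]=-10.000 → step 12: x=-0.025, v=-0.643, θ₁=-0.511, ω₁=-2.744, θ₂=0.162, ω₂=1.444, θ₃=0.100, ω₃=0.110
apply F[12]=-10.000 → step 13: x=-0.039, v=-0.748, θ₁=-0.568, ω₁=-2.930, θ₂=0.192, ω₂=1.598, θ₃=0.102, ω₃=0.098
apply F[13]=-10.000 → step 14: x=-0.055, v=-0.858, θ₁=-0.629, ω₁=-3.099, θ₂=0.225, ω₂=1.744, θ₃=0.104, ω₃=0.087
apply F[14]=-10.000 → step 15: x=-0.073, v=-0.972, θ₁=-0.692, ω₁=-3.249, θ₂=0.262, ω₂=1.883, θ₃=0.106, ω₃=0.079
apply F[15]=-10.000 → step 16: x=-0.094, v=-1.090, θ₁=-0.758, ω₁=-3.381, θ₂=0.301, ω₂=2.013, θ₃=0.107, ω₃=0.078
apply F[16]=-10.000 → step 17: x=-0.117, v=-1.211, θ₁=-0.827, ω₁=-3.500, θ₂=0.342, ω₂=2.136, θ₃=0.109, ω₃=0.085
apply F[17]=-10.000 → step 18: x=-0.142, v=-1.335, θ₁=-0.898, ω₁=-3.610, θ₂=0.386, ω₂=2.250, θ₃=0.111, ω₃=0.102

Answer: x=-0.142, v=-1.335, θ₁=-0.898, ω₁=-3.610, θ₂=0.386, ω₂=2.250, θ₃=0.111, ω₃=0.102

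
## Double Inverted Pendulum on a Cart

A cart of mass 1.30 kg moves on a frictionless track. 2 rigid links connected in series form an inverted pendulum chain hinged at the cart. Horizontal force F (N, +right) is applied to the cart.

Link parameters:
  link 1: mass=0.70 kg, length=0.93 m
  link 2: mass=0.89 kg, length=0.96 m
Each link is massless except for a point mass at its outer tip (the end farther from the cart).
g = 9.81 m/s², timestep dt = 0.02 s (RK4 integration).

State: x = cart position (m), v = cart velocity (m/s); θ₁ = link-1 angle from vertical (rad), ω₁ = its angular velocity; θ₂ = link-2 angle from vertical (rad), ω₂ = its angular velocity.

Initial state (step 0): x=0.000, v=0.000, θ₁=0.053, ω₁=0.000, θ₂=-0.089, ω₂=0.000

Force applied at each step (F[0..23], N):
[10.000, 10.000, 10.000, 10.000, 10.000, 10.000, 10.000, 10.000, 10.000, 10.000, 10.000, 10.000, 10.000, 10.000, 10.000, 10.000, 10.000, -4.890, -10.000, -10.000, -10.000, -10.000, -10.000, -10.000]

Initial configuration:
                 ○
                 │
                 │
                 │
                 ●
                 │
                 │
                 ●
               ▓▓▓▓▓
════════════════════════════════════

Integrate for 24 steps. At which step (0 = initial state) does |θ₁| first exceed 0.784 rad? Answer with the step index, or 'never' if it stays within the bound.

apply F[0]=+10.000 → step 1: x=0.001, v=0.141, θ₁=0.052, ω₁=-0.102, θ₂=-0.090, ω₂=-0.066
apply F[1]=+10.000 → step 2: x=0.006, v=0.283, θ₁=0.049, ω₁=-0.206, θ₂=-0.092, ω₂=-0.132
apply F[2]=+10.000 → step 3: x=0.013, v=0.425, θ₁=0.044, ω₁=-0.313, θ₂=-0.095, ω₂=-0.197
apply F[3]=+10.000 → step 4: x=0.023, v=0.570, θ₁=0.036, ω₁=-0.423, θ₂=-0.100, ω₂=-0.260
apply F[4]=+10.000 → step 5: x=0.036, v=0.716, θ₁=0.027, ω₁=-0.540, θ₂=-0.105, ω₂=-0.320
apply F[5]=+10.000 → step 6: x=0.051, v=0.865, θ₁=0.015, ω₁=-0.663, θ₂=-0.112, ω₂=-0.377
apply F[6]=+10.000 → step 7: x=0.070, v=1.017, θ₁=0.000, ω₁=-0.794, θ₂=-0.120, ω₂=-0.431
apply F[7]=+10.000 → step 8: x=0.092, v=1.173, θ₁=-0.017, ω₁=-0.936, θ₂=-0.129, ω₂=-0.479
apply F[8]=+10.000 → step 9: x=0.117, v=1.332, θ₁=-0.037, ω₁=-1.089, θ₂=-0.139, ω₂=-0.522
apply F[9]=+10.000 → step 10: x=0.145, v=1.495, θ₁=-0.061, ω₁=-1.254, θ₂=-0.150, ω₂=-0.557
apply F[10]=+10.000 → step 11: x=0.177, v=1.662, θ₁=-0.088, ω₁=-1.433, θ₂=-0.162, ω₂=-0.586
apply F[11]=+10.000 → step 12: x=0.212, v=1.832, θ₁=-0.118, ω₁=-1.625, θ₂=-0.174, ω₂=-0.606
apply F[12]=+10.000 → step 13: x=0.250, v=2.005, θ₁=-0.153, ω₁=-1.830, θ₂=-0.186, ω₂=-0.617
apply F[13]=+10.000 → step 14: x=0.292, v=2.177, θ₁=-0.191, ω₁=-2.046, θ₂=-0.198, ω₂=-0.622
apply F[14]=+10.000 → step 15: x=0.337, v=2.348, θ₁=-0.235, ω₁=-2.271, θ₂=-0.211, ω₂=-0.621
apply F[15]=+10.000 → step 16: x=0.386, v=2.513, θ₁=-0.282, ω₁=-2.498, θ₂=-0.223, ω₂=-0.617
apply F[16]=+10.000 → step 17: x=0.438, v=2.670, θ₁=-0.335, ω₁=-2.723, θ₂=-0.235, ω₂=-0.616
apply F[17]=-4.890 → step 18: x=0.491, v=2.619, θ₁=-0.389, ω₁=-2.756, θ₂=-0.248, ω₂=-0.600
apply F[18]=-10.000 → step 19: x=0.542, v=2.504, θ₁=-0.444, ω₁=-2.745, θ₂=-0.259, ω₂=-0.570
apply F[19]=-10.000 → step 20: x=0.591, v=2.393, θ₁=-0.499, ω₁=-2.755, θ₂=-0.270, ω₂=-0.532
apply F[20]=-10.000 → step 21: x=0.638, v=2.285, θ₁=-0.555, ω₁=-2.784, θ₂=-0.281, ω₂=-0.489
apply F[21]=-10.000 → step 22: x=0.682, v=2.176, θ₁=-0.611, ω₁=-2.827, θ₂=-0.290, ω₂=-0.442
apply F[22]=-10.000 → step 23: x=0.725, v=2.067, θ₁=-0.668, ω₁=-2.884, θ₂=-0.298, ω₂=-0.394
apply F[23]=-10.000 → step 24: x=0.765, v=1.954, θ₁=-0.726, ω₁=-2.952, θ₂=-0.306, ω₂=-0.346
max |θ₁| = 0.726 ≤ 0.784 over all 25 states.

Answer: never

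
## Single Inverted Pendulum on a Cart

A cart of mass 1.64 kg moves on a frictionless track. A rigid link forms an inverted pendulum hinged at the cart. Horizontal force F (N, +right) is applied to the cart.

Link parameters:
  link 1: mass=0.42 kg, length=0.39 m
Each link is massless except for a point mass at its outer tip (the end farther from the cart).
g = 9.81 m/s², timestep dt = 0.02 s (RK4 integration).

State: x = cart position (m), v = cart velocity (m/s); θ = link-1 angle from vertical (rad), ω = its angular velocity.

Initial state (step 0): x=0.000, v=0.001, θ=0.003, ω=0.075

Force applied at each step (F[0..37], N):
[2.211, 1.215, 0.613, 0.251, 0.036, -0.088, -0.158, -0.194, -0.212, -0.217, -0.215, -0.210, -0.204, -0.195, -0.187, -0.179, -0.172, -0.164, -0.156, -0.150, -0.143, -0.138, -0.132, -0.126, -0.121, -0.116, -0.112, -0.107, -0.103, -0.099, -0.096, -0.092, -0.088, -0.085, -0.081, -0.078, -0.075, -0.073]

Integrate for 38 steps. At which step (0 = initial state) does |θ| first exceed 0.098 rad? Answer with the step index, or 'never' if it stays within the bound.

apply F[0]=+2.211 → step 1: x=0.000, v=0.028, θ=0.004, ω=0.008
apply F[1]=+1.215 → step 2: x=0.001, v=0.042, θ=0.004, ω=-0.028
apply F[2]=+0.613 → step 3: x=0.002, v=0.050, θ=0.003, ω=-0.045
apply F[3]=+0.251 → step 4: x=0.003, v=0.053, θ=0.002, ω=-0.051
apply F[4]=+0.036 → step 5: x=0.004, v=0.053, θ=0.001, ω=-0.051
apply F[5]=-0.088 → step 6: x=0.005, v=0.052, θ=-0.000, ω=-0.048
apply F[6]=-0.158 → step 7: x=0.006, v=0.050, θ=-0.001, ω=-0.043
apply F[7]=-0.194 → step 8: x=0.007, v=0.048, θ=-0.002, ω=-0.038
apply F[8]=-0.212 → step 9: x=0.008, v=0.045, θ=-0.002, ω=-0.033
apply F[9]=-0.217 → step 10: x=0.009, v=0.043, θ=-0.003, ω=-0.028
apply F[10]=-0.215 → step 11: x=0.010, v=0.040, θ=-0.004, ω=-0.023
apply F[11]=-0.210 → step 12: x=0.010, v=0.038, θ=-0.004, ω=-0.019
apply F[12]=-0.204 → step 13: x=0.011, v=0.036, θ=-0.004, ω=-0.015
apply F[13]=-0.195 → step 14: x=0.012, v=0.034, θ=-0.005, ω=-0.012
apply F[14]=-0.187 → step 15: x=0.013, v=0.031, θ=-0.005, ω=-0.009
apply F[15]=-0.179 → step 16: x=0.013, v=0.030, θ=-0.005, ω=-0.007
apply F[16]=-0.172 → step 17: x=0.014, v=0.028, θ=-0.005, ω=-0.005
apply F[17]=-0.164 → step 18: x=0.014, v=0.026, θ=-0.005, ω=-0.003
apply F[18]=-0.156 → step 19: x=0.015, v=0.024, θ=-0.005, ω=-0.001
apply F[19]=-0.150 → step 20: x=0.015, v=0.023, θ=-0.005, ω=-0.000
apply F[20]=-0.143 → step 21: x=0.016, v=0.021, θ=-0.005, ω=0.001
apply F[21]=-0.138 → step 22: x=0.016, v=0.020, θ=-0.005, ω=0.002
apply F[22]=-0.132 → step 23: x=0.016, v=0.019, θ=-0.005, ω=0.003
apply F[23]=-0.126 → step 24: x=0.017, v=0.017, θ=-0.005, ω=0.004
apply F[24]=-0.121 → step 25: x=0.017, v=0.016, θ=-0.005, ω=0.004
apply F[25]=-0.116 → step 26: x=0.017, v=0.015, θ=-0.005, ω=0.005
apply F[26]=-0.112 → step 27: x=0.018, v=0.014, θ=-0.005, ω=0.005
apply F[27]=-0.107 → step 28: x=0.018, v=0.013, θ=-0.005, ω=0.005
apply F[28]=-0.103 → step 29: x=0.018, v=0.012, θ=-0.005, ω=0.005
apply F[29]=-0.099 → step 30: x=0.018, v=0.011, θ=-0.005, ω=0.006
apply F[30]=-0.096 → step 31: x=0.019, v=0.010, θ=-0.004, ω=0.006
apply F[31]=-0.092 → step 32: x=0.019, v=0.009, θ=-0.004, ω=0.006
apply F[32]=-0.088 → step 33: x=0.019, v=0.008, θ=-0.004, ω=0.006
apply F[33]=-0.085 → step 34: x=0.019, v=0.007, θ=-0.004, ω=0.006
apply F[34]=-0.081 → step 35: x=0.019, v=0.006, θ=-0.004, ω=0.006
apply F[35]=-0.078 → step 36: x=0.019, v=0.006, θ=-0.004, ω=0.006
apply F[36]=-0.075 → step 37: x=0.020, v=0.005, θ=-0.004, ω=0.006
apply F[37]=-0.073 → step 38: x=0.020, v=0.004, θ=-0.004, ω=0.006
max |θ| = 0.005 ≤ 0.098 over all 39 states.

Answer: never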